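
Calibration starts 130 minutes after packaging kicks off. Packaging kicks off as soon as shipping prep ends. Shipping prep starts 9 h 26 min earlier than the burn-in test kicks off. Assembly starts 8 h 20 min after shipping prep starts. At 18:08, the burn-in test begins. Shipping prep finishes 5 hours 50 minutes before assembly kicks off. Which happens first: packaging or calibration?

Shipping prep starts at 18:08 − 566 min = 08:42.
Assembly starts at 08:42 + 500 min = 17:02.
Shipping prep ends at 17:02 − 350 min = 11:12.
So packaging starts at 11:12.
Calibration starts at 11:12 + 130 min = 13:22.
Packaging starts at 11:12 and calibration starts at 13:22, so packaging is first.

packaging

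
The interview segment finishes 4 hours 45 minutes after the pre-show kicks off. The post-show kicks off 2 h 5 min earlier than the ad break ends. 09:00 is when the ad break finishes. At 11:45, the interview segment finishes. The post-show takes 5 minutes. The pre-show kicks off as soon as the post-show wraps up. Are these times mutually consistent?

Yes

The post-show starts at 09:00 − 125 min = 06:55.
The post-show ends at 06:55 + 5 min = 07:00.
So the pre-show starts at 07:00.
The interview segment ends at 07:00 + 285 min = 11:45.
That matches the stated 11:45, so the schedule is consistent.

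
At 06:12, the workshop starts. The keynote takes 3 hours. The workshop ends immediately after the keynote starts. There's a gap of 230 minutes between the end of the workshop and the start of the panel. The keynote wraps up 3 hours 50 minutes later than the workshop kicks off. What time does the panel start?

10:52

The keynote ends at 06:12 + 230 min = 10:02.
The keynote starts at 10:02 − 180 min = 07:02.
So the workshop ends at 07:02.
The panel starts at 07:02 + 230 min = 10:52.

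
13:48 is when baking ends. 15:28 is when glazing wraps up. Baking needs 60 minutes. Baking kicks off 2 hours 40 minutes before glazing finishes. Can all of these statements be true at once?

Baking starts at 15:28 − 160 min = 12:48.
Baking ends at 12:48 + 60 min = 13:48.
That matches the stated 13:48, so the schedule is consistent.

Yes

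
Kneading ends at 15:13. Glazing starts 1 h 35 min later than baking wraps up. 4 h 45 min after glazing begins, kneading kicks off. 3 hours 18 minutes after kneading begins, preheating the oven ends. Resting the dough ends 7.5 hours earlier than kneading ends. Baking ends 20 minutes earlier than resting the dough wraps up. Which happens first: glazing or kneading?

glazing

Resting the dough ends at 15:13 − 450 min = 07:43.
Baking ends at 07:43 − 20 min = 07:23.
Glazing starts at 07:23 + 95 min = 08:58.
Kneading starts at 08:58 + 285 min = 13:43.
Glazing starts at 08:58 and kneading starts at 13:43, so glazing is first.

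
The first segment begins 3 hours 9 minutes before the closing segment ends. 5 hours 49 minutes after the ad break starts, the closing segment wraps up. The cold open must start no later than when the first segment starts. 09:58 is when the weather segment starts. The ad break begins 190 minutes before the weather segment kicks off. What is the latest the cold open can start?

The ad break starts at 09:58 − 190 min = 06:48.
The closing segment ends at 06:48 + 349 min = 12:37.
The first segment starts at 12:37 − 189 min = 09:28.
The cold open is bounded by the first segment, so the latest it can start is 09:28.

09:28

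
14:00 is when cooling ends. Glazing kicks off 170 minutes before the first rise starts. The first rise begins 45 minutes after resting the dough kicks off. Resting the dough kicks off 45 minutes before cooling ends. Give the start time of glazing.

Resting the dough starts at 14:00 − 45 min = 13:15.
The first rise starts at 13:15 + 45 min = 14:00.
Glazing starts at 14:00 − 170 min = 11:10.

11:10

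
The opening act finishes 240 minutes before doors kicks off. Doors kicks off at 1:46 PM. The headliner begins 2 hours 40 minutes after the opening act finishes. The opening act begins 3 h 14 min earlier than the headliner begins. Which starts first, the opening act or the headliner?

the opening act

The opening act ends at 1:46 PM − 240 min = 9:46 AM.
The headliner starts at 9:46 AM + 160 min = 12:26 PM.
The opening act starts at 12:26 PM − 194 min = 9:12 AM.
The opening act starts at 9:12 AM and the headliner starts at 12:26 PM, so the opening act is first.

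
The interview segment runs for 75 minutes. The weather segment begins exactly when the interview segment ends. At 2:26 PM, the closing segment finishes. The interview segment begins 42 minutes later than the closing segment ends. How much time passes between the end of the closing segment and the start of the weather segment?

117 minutes

The interview segment starts at 2:26 PM + 42 min = 3:08 PM.
The interview segment ends at 3:08 PM + 75 min = 4:23 PM.
So the weather segment starts at 4:23 PM.
From 2:26 PM to 4:23 PM is 117 minutes.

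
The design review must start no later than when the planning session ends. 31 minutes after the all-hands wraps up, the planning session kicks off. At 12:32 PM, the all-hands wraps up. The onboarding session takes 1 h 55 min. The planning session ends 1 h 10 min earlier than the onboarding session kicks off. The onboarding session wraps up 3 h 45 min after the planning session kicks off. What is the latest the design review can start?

1:43 PM

The planning session starts at 12:32 PM + 31 min = 1:03 PM.
The onboarding session ends at 1:03 PM + 225 min = 4:48 PM.
The onboarding session starts at 4:48 PM − 115 min = 2:53 PM.
The planning session ends at 2:53 PM − 70 min = 1:43 PM.
The design review is bounded by the planning session, so the latest it can start is 1:43 PM.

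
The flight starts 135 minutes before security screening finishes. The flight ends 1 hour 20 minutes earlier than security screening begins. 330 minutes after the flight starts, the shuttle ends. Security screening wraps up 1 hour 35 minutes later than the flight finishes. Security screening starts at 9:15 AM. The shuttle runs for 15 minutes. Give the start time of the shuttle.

The flight ends at 9:15 AM − 80 min = 7:55 AM.
Security screening ends at 7:55 AM + 95 min = 9:30 AM.
The flight starts at 9:30 AM − 135 min = 7:15 AM.
The shuttle ends at 7:15 AM + 330 min = 12:45 PM.
The shuttle starts at 12:45 PM − 15 min = 12:30 PM.

12:30 PM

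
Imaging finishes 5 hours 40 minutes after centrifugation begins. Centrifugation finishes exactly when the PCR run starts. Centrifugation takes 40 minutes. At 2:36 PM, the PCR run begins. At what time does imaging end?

Centrifugation ends at 2:36 PM.
Centrifugation starts at 2:36 PM − 40 min = 1:56 PM.
Imaging ends at 1:56 PM + 340 min = 7:36 PM.

7:36 PM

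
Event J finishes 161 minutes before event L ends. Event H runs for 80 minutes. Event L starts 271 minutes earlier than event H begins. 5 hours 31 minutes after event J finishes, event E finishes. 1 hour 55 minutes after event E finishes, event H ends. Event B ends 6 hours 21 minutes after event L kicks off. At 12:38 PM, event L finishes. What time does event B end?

Event J ends at 12:38 PM − 161 min = 9:57 AM.
Event E ends at 9:57 AM + 331 min = 3:28 PM.
Event H ends at 3:28 PM + 115 min = 5:23 PM.
Event H starts at 5:23 PM − 80 min = 4:03 PM.
Event L starts at 4:03 PM − 271 min = 11:32 AM.
Event B ends at 11:32 AM + 381 min = 5:53 PM.

5:53 PM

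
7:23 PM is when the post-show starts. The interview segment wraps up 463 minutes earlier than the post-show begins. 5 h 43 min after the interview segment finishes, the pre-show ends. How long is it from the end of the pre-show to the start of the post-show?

The interview segment ends at 7:23 PM − 463 min = 11:40 AM.
The pre-show ends at 11:40 AM + 343 min = 5:23 PM.
From 5:23 PM to 7:23 PM is two hours.

two hours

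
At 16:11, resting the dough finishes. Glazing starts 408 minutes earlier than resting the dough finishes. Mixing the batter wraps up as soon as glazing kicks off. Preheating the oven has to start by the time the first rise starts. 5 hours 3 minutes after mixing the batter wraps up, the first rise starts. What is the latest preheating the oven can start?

14:26

Glazing starts at 16:11 − 408 min = 09:23.
So mixing the batter ends at 09:23.
The first rise starts at 09:23 + 303 min = 14:26.
Preheating the oven is bounded by the first rise, so the latest it can start is 14:26.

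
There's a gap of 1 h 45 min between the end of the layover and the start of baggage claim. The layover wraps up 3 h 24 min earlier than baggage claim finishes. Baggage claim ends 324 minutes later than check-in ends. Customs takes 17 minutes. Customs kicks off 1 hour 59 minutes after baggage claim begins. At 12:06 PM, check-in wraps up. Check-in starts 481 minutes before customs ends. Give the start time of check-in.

10:06 AM

Baggage claim ends at 12:06 PM + 324 min = 5:30 PM.
The layover ends at 5:30 PM − 204 min = 2:06 PM.
Baggage claim starts at 2:06 PM + 105 min = 3:51 PM.
Customs starts at 3:51 PM + 119 min = 5:50 PM.
Customs ends at 5:50 PM + 17 min = 6:07 PM.
Check-in starts at 6:07 PM − 481 min = 10:06 AM.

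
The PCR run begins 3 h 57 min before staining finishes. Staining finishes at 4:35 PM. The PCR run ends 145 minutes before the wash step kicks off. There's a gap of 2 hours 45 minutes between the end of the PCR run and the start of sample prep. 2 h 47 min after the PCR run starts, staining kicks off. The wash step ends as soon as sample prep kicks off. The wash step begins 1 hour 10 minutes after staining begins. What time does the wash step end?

4:55 PM

The PCR run starts at 4:35 PM − 237 min = 12:38 PM.
Staining starts at 12:38 PM + 167 min = 3:25 PM.
The wash step starts at 3:25 PM + 70 min = 4:35 PM.
The PCR run ends at 4:35 PM − 145 min = 2:10 PM.
Sample prep starts at 2:10 PM + 165 min = 4:55 PM.
So the wash step ends at 4:55 PM.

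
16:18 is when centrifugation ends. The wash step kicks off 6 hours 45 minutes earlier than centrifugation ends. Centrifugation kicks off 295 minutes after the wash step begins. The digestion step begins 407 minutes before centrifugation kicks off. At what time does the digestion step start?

The wash step starts at 16:18 − 405 min = 09:33.
Centrifugation starts at 09:33 + 295 min = 14:28.
The digestion step starts at 14:28 − 407 min = 07:41.

07:41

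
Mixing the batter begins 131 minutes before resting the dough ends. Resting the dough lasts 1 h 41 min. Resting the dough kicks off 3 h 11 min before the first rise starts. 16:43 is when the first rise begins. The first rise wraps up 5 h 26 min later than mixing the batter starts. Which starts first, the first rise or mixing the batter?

Resting the dough starts at 16:43 − 191 min = 13:32.
Resting the dough ends at 13:32 + 101 min = 15:13.
Mixing the batter starts at 15:13 − 131 min = 13:02.
The first rise starts at 16:43 and mixing the batter starts at 13:02, so mixing the batter is first.

mixing the batter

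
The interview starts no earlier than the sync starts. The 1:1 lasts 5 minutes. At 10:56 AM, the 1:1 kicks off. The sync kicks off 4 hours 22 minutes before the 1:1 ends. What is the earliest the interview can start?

6:39 AM

The 1:1 ends at 10:56 AM + 5 min = 11:01 AM.
The sync starts at 11:01 AM − 262 min = 6:39 AM.
The interview is bounded by the sync, so the earliest it can start is 6:39 AM.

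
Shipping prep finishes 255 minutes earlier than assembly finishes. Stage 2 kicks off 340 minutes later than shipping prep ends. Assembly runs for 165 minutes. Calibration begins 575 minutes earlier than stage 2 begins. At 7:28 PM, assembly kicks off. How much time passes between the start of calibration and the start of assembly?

325 minutes

Assembly ends at 7:28 PM + 165 min = 10:13 PM.
Shipping prep ends at 10:13 PM − 255 min = 5:58 PM.
Stage 2 starts at 5:58 PM + 340 min = 11:38 PM.
Calibration starts at 11:38 PM − 575 min = 2:03 PM.
From 2:03 PM to 7:28 PM is 325 minutes.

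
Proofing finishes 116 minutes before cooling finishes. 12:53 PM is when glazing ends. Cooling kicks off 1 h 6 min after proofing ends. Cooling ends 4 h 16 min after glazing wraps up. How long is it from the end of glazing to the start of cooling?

206 minutes

Cooling ends at 12:53 PM + 256 min = 5:09 PM.
Proofing ends at 5:09 PM − 116 min = 3:13 PM.
Cooling starts at 3:13 PM + 66 min = 4:19 PM.
From 12:53 PM to 4:19 PM is 206 minutes.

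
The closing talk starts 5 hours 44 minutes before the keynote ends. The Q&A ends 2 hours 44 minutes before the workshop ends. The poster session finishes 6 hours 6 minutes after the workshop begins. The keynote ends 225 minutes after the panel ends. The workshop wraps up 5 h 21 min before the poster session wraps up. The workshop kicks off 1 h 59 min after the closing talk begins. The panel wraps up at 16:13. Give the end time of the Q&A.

14:14

The keynote ends at 16:13 + 225 min = 19:58.
The closing talk starts at 19:58 − 344 min = 14:14.
The workshop starts at 14:14 + 119 min = 16:13.
The poster session ends at 16:13 + 366 min = 22:19.
The workshop ends at 22:19 − 321 min = 16:58.
The Q&A ends at 16:58 − 164 min = 14:14.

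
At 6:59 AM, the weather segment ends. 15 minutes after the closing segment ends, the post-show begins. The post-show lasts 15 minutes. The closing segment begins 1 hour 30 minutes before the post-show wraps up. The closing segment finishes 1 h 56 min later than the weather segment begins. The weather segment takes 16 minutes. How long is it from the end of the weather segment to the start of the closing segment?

40 minutes

The weather segment starts at 6:59 AM − 16 min = 6:43 AM.
The closing segment ends at 6:43 AM + 116 min = 8:39 AM.
The post-show starts at 8:39 AM + 15 min = 8:54 AM.
The post-show ends at 8:54 AM + 15 min = 9:09 AM.
The closing segment starts at 9:09 AM − 90 min = 7:39 AM.
From 6:59 AM to 7:39 AM is 40 minutes.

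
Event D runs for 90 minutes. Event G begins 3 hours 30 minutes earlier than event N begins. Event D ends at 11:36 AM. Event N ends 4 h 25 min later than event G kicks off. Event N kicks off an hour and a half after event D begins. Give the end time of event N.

Event D starts at 11:36 AM − 90 min = 10:06 AM.
Event N starts at 10:06 AM + 90 min = 11:36 AM.
Event G starts at 11:36 AM − 210 min = 8:06 AM.
Event N ends at 8:06 AM + 265 min = 12:31 PM.

12:31 PM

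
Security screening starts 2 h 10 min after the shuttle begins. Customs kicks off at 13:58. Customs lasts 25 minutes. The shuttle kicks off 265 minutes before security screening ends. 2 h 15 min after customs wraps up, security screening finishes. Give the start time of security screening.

Customs ends at 13:58 + 25 min = 14:23.
Security screening ends at 14:23 + 135 min = 16:38.
The shuttle starts at 16:38 − 265 min = 12:13.
Security screening starts at 12:13 + 130 min = 14:23.

14:23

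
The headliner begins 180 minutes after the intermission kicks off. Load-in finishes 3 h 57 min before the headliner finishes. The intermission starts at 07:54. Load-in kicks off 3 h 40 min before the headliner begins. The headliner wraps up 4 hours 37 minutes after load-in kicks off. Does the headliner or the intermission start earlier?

the intermission

The headliner starts at 07:54 + 180 min = 10:54.
The headliner starts at 10:54 and the intermission starts at 07:54, so the intermission is first.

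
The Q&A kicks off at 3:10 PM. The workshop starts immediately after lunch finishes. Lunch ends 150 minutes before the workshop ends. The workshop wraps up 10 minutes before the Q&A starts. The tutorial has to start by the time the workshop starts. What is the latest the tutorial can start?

The workshop ends at 3:10 PM − 10 min = 3:00 PM.
Lunch ends at 3:00 PM − 150 min = 12:30 PM.
So the workshop starts at 12:30 PM.
The tutorial is bounded by the workshop, so the latest it can start is 12:30 PM.

12:30 PM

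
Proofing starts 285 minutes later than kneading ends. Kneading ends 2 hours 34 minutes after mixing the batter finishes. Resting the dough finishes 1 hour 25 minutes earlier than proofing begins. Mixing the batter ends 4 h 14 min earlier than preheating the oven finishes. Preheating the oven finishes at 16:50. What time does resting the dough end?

Mixing the batter ends at 16:50 − 254 min = 12:36.
Kneading ends at 12:36 + 154 min = 15:10.
Proofing starts at 15:10 + 285 min = 19:55.
Resting the dough ends at 19:55 − 85 min = 18:30.

18:30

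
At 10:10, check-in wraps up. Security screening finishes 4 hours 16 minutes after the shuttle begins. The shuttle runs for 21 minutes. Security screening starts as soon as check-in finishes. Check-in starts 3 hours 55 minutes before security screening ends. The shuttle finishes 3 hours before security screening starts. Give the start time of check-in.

Security screening starts at 10:10.
The shuttle ends at 10:10 − 180 min = 07:10.
The shuttle starts at 07:10 − 21 min = 06:49.
Security screening ends at 06:49 + 256 min = 11:05.
Check-in starts at 11:05 − 235 min = 07:10.

07:10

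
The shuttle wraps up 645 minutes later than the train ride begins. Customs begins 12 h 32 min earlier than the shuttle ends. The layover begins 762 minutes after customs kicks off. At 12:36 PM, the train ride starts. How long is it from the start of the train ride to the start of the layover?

10 h 55 min

The shuttle ends at 12:36 PM + 645 min = 11:21 PM.
Customs starts at 11:21 PM − 752 min = 10:49 AM.
The layover starts at 10:49 AM + 762 min = 11:31 PM.
From 12:36 PM to 11:31 PM is 10 h 55 min.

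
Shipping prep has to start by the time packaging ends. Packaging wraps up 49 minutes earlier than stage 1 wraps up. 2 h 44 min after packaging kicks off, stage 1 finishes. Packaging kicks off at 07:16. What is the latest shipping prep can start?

Stage 1 ends at 07:16 + 164 min = 10:00.
Packaging ends at 10:00 − 49 min = 09:11.
Shipping prep is bounded by packaging, so the latest it can start is 09:11.

09:11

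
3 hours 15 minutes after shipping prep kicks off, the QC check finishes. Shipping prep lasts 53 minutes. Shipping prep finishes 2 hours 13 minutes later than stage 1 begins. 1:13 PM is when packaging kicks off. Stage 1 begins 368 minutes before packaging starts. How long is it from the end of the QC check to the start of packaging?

1 h 33 min

Stage 1 starts at 1:13 PM − 368 min = 7:05 AM.
Shipping prep ends at 7:05 AM + 133 min = 9:18 AM.
Shipping prep starts at 9:18 AM − 53 min = 8:25 AM.
The QC check ends at 8:25 AM + 195 min = 11:40 AM.
From 11:40 AM to 1:13 PM is 1 h 33 min.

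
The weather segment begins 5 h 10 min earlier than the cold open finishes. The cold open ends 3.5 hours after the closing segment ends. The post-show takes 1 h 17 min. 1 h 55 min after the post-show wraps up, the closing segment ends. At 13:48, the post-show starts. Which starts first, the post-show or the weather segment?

the post-show

The post-show ends at 13:48 + 77 min = 15:05.
The closing segment ends at 15:05 + 115 min = 17:00.
The cold open ends at 17:00 + 210 min = 20:30.
The weather segment starts at 20:30 − 310 min = 15:20.
The post-show starts at 13:48 and the weather segment starts at 15:20, so the post-show is first.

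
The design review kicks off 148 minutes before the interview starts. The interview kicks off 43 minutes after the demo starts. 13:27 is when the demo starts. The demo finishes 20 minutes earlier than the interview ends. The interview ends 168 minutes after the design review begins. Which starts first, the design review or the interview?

The interview starts at 13:27 + 43 min = 14:10.
The design review starts at 14:10 − 148 min = 11:42.
The design review starts at 11:42 and the interview starts at 14:10, so the design review is first.

the design review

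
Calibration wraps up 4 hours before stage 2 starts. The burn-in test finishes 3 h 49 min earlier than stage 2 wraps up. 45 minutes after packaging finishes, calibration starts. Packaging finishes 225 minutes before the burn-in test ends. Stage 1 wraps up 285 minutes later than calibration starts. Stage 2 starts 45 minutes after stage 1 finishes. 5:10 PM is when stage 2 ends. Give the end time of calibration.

11:51 AM

The burn-in test ends at 5:10 PM − 229 min = 1:21 PM.
Packaging ends at 1:21 PM − 225 min = 9:36 AM.
Calibration starts at 9:36 AM + 45 min = 10:21 AM.
Stage 1 ends at 10:21 AM + 285 min = 3:06 PM.
Stage 2 starts at 3:06 PM + 45 min = 3:51 PM.
Calibration ends at 3:51 PM − 240 min = 11:51 AM.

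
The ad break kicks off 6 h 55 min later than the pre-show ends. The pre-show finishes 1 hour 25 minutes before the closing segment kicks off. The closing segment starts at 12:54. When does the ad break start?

18:24

The pre-show ends at 12:54 − 85 min = 11:29.
The ad break starts at 11:29 + 415 min = 18:24.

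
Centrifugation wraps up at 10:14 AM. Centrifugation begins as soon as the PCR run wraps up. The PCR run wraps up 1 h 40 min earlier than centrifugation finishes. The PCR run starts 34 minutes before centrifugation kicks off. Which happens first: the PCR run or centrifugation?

The PCR run ends at 10:14 AM − 100 min = 8:34 AM.
So centrifugation starts at 8:34 AM.
The PCR run starts at 8:34 AM − 34 min = 8:00 AM.
The PCR run starts at 8:00 AM and centrifugation starts at 8:34 AM, so the PCR run is first.

the PCR run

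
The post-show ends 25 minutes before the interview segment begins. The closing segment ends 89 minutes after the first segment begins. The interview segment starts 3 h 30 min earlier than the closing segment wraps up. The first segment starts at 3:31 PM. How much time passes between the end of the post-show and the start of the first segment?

The closing segment ends at 3:31 PM + 89 min = 5:00 PM.
The interview segment starts at 5:00 PM − 210 min = 1:30 PM.
The post-show ends at 1:30 PM − 25 min = 1:05 PM.
From 1:05 PM to 3:31 PM is 2 h 26 min.

2 h 26 min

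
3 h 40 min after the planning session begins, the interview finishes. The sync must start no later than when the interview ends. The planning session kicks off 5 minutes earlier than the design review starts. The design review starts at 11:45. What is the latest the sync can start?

15:20

The planning session starts at 11:45 − 5 min = 11:40.
The interview ends at 11:40 + 220 min = 15:20.
The sync is bounded by the interview, so the latest it can start is 15:20.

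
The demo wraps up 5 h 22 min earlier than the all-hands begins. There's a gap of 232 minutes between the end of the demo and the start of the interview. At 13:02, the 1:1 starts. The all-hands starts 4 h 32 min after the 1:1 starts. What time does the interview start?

16:04

The all-hands starts at 13:02 + 272 min = 17:34.
The demo ends at 17:34 − 322 min = 12:12.
The interview starts at 12:12 + 232 min = 16:04.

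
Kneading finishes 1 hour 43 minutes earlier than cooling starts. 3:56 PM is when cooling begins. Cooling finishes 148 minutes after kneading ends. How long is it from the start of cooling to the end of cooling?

Kneading ends at 3:56 PM − 103 min = 2:13 PM.
Cooling ends at 2:13 PM + 148 min = 4:41 PM.
From 3:56 PM to 4:41 PM is 45 minutes.

45 minutes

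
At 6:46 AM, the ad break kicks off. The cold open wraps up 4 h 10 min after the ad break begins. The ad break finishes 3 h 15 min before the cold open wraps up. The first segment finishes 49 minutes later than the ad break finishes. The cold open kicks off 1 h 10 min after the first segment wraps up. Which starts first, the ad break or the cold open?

The cold open ends at 6:46 AM + 250 min = 10:56 AM.
The ad break ends at 10:56 AM − 195 min = 7:41 AM.
The first segment ends at 7:41 AM + 49 min = 8:30 AM.
The cold open starts at 8:30 AM + 70 min = 9:40 AM.
The ad break starts at 6:46 AM and the cold open starts at 9:40 AM, so the ad break is first.

the ad break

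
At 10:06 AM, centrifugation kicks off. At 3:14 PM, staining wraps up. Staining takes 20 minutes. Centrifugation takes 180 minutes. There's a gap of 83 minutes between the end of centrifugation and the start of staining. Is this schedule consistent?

Centrifugation ends at 10:06 AM + 180 min = 1:06 PM.
Staining starts at 1:06 PM + 83 min = 2:29 PM.
Staining ends at 2:29 PM + 20 min = 2:49 PM.
But staining is also said to end at 3:14 PM — a 25-minute conflict.

No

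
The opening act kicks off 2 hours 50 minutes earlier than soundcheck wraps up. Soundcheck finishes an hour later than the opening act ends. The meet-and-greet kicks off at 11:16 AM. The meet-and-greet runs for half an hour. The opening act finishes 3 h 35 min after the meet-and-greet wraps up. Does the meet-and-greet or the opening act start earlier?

the meet-and-greet

The meet-and-greet ends at 11:16 AM + 30 min = 11:46 AM.
The opening act ends at 11:46 AM + 215 min = 3:21 PM.
Soundcheck ends at 3:21 PM + 60 min = 4:21 PM.
The opening act starts at 4:21 PM − 170 min = 1:31 PM.
The meet-and-greet starts at 11:16 AM and the opening act starts at 1:31 PM, so the meet-and-greet is first.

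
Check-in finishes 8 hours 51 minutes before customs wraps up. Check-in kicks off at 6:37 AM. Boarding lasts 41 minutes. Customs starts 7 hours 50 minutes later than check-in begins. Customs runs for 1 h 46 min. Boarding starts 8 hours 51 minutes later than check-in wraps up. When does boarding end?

4:54 PM

Customs starts at 6:37 AM + 470 min = 2:27 PM.
Customs ends at 2:27 PM + 106 min = 4:13 PM.
Check-in ends at 4:13 PM − 531 min = 7:22 AM.
Boarding starts at 7:22 AM + 531 min = 4:13 PM.
Boarding ends at 4:13 PM + 41 min = 4:54 PM.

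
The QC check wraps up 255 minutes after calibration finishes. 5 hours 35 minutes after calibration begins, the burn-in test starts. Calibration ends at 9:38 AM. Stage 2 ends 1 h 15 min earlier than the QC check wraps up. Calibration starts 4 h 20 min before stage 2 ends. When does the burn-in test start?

The QC check ends at 9:38 AM + 255 min = 1:53 PM.
Stage 2 ends at 1:53 PM − 75 min = 12:38 PM.
Calibration starts at 12:38 PM − 260 min = 8:18 AM.
The burn-in test starts at 8:18 AM + 335 min = 1:53 PM.

1:53 PM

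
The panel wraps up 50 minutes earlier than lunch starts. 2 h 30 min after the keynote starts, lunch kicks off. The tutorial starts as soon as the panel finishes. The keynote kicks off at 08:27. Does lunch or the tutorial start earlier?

the tutorial

Lunch starts at 08:27 + 150 min = 10:57.
The panel ends at 10:57 − 50 min = 10:07.
So the tutorial starts at 10:07.
Lunch starts at 10:57 and the tutorial starts at 10:07, so the tutorial is first.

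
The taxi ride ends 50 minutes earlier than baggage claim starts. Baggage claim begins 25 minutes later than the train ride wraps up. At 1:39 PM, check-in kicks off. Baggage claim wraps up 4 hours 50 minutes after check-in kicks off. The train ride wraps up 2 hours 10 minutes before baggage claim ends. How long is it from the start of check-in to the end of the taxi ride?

2 h 15 min

Baggage claim ends at 1:39 PM + 290 min = 6:29 PM.
The train ride ends at 6:29 PM − 130 min = 4:19 PM.
Baggage claim starts at 4:19 PM + 25 min = 4:44 PM.
The taxi ride ends at 4:44 PM − 50 min = 3:54 PM.
From 1:39 PM to 3:54 PM is 2 h 15 min.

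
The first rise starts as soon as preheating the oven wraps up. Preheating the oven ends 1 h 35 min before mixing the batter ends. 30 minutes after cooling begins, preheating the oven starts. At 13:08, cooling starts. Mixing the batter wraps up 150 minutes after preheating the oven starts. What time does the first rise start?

14:33

Preheating the oven starts at 13:08 + 30 min = 13:38.
Mixing the batter ends at 13:38 + 150 min = 16:08.
Preheating the oven ends at 16:08 − 95 min = 14:33.
So the first rise starts at 14:33.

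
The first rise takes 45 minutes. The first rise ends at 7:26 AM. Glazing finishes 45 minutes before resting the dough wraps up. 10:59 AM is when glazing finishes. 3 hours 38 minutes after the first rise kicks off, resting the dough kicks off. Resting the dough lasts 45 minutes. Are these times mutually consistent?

The first rise starts at 7:26 AM − 45 min = 6:41 AM.
Resting the dough starts at 6:41 AM + 218 min = 10:19 AM.
Resting the dough ends at 10:19 AM + 45 min = 11:04 AM.
Glazing ends at 11:04 AM − 45 min = 10:19 AM.
But glazing is also said to end at 10:59 AM — a 40-minute conflict.

No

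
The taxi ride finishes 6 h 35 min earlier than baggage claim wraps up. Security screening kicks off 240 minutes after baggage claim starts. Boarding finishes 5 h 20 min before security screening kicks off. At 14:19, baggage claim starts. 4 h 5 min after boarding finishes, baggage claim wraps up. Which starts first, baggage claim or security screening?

Security screening starts at 14:19 + 240 min = 18:19.
Baggage claim starts at 14:19 and security screening starts at 18:19, so baggage claim is first.

baggage claim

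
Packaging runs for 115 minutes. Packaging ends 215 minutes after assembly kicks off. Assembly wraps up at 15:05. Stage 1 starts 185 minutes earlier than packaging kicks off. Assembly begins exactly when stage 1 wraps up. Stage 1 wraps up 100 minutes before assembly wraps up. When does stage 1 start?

Stage 1 ends at 15:05 − 100 min = 13:25.
So assembly starts at 13:25.
Packaging ends at 13:25 + 215 min = 17:00.
Packaging starts at 17:00 − 115 min = 15:05.
Stage 1 starts at 15:05 − 185 min = 12:00.

12:00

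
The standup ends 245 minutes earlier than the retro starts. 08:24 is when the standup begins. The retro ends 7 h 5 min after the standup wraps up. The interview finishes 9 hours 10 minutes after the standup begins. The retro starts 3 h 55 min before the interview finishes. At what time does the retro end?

The interview ends at 08:24 + 550 min = 17:34.
The retro starts at 17:34 − 235 min = 13:39.
The standup ends at 13:39 − 245 min = 09:34.
The retro ends at 09:34 + 425 min = 16:39.

16:39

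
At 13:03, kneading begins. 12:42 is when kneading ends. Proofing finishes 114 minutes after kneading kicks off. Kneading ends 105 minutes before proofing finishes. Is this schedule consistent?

No

Proofing ends at 13:03 + 114 min = 14:57.
Kneading ends at 14:57 − 105 min = 13:12.
But kneading is also said to end at 12:42 — a 30-minute conflict.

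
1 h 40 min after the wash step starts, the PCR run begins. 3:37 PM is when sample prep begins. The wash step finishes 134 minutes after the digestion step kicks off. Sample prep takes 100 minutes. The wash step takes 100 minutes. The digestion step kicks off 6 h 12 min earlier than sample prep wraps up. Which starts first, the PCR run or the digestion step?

Sample prep ends at 3:37 PM + 100 min = 5:17 PM.
The digestion step starts at 5:17 PM − 372 min = 11:05 AM.
The wash step ends at 11:05 AM + 134 min = 1:19 PM.
The wash step starts at 1:19 PM − 100 min = 11:39 AM.
The PCR run starts at 11:39 AM + 100 min = 1:19 PM.
The PCR run starts at 1:19 PM and the digestion step starts at 11:05 AM, so the digestion step is first.

the digestion step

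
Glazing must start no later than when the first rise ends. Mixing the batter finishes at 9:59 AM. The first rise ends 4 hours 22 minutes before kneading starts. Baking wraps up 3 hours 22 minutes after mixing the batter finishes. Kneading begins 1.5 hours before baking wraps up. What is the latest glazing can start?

7:29 AM

Baking ends at 9:59 AM + 202 min = 1:21 PM.
Kneading starts at 1:21 PM − 90 min = 11:51 AM.
The first rise ends at 11:51 AM − 262 min = 7:29 AM.
Glazing is bounded by the first rise, so the latest it can start is 7:29 AM.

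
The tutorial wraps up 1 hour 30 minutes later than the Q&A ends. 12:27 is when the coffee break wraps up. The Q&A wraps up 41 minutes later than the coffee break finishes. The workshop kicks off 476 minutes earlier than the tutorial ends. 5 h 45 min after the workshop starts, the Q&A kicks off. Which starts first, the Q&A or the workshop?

the workshop

The Q&A ends at 12:27 + 41 min = 13:08.
The tutorial ends at 13:08 + 90 min = 14:38.
The workshop starts at 14:38 − 476 min = 06:42.
The Q&A starts at 06:42 + 345 min = 12:27.
The Q&A starts at 12:27 and the workshop starts at 06:42, so the workshop is first.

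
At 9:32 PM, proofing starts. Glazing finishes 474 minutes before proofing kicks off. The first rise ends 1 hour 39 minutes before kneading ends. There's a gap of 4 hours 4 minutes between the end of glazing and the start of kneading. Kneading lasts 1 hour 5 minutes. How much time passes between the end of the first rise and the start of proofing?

4 h 24 min

Glazing ends at 9:32 PM − 474 min = 1:38 PM.
Kneading starts at 1:38 PM + 244 min = 5:42 PM.
Kneading ends at 5:42 PM + 65 min = 6:47 PM.
The first rise ends at 6:47 PM − 99 min = 5:08 PM.
From 5:08 PM to 9:32 PM is 4 h 24 min.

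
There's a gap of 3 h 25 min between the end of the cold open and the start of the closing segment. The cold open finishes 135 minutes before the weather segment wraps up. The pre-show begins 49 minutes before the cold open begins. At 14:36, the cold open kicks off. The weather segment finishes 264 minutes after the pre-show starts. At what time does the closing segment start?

The pre-show starts at 14:36 − 49 min = 13:47.
The weather segment ends at 13:47 + 264 min = 18:11.
The cold open ends at 18:11 − 135 min = 15:56.
The closing segment starts at 15:56 + 205 min = 19:21.

19:21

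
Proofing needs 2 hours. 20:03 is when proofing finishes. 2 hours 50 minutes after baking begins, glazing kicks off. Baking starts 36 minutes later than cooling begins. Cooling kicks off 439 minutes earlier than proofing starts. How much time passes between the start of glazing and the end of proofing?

5 h 53 min

Proofing starts at 20:03 − 120 min = 18:03.
Cooling starts at 18:03 − 439 min = 10:44.
Baking starts at 10:44 + 36 min = 11:20.
Glazing starts at 11:20 + 170 min = 14:10.
From 14:10 to 20:03 is 5 h 53 min.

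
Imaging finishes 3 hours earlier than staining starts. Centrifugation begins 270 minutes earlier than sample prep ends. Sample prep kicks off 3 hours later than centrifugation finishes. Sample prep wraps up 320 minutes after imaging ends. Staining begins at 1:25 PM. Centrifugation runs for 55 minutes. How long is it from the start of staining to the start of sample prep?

105 minutes

Imaging ends at 1:25 PM − 180 min = 10:25 AM.
Sample prep ends at 10:25 AM + 320 min = 3:45 PM.
Centrifugation starts at 3:45 PM − 270 min = 11:15 AM.
Centrifugation ends at 11:15 AM + 55 min = 12:10 PM.
Sample prep starts at 12:10 PM + 180 min = 3:10 PM.
From 1:25 PM to 3:10 PM is 105 minutes.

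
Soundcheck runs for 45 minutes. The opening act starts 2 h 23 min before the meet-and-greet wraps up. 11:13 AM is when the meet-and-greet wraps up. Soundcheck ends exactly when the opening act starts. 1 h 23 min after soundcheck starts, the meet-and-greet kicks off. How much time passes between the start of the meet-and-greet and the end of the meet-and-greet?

1 hour 45 minutes

The opening act starts at 11:13 AM − 143 min = 8:50 AM.
So soundcheck ends at 8:50 AM.
Soundcheck starts at 8:50 AM − 45 min = 8:05 AM.
The meet-and-greet starts at 8:05 AM + 83 min = 9:28 AM.
From 9:28 AM to 11:13 AM is 1 hour 45 minutes.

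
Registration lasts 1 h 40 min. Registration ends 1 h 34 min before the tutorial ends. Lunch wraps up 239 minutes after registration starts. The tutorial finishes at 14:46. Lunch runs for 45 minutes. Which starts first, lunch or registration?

registration

Registration ends at 14:46 − 94 min = 13:12.
Registration starts at 13:12 − 100 min = 11:32.
Lunch ends at 11:32 + 239 min = 15:31.
Lunch starts at 15:31 − 45 min = 14:46.
Lunch starts at 14:46 and registration starts at 11:32, so registration is first.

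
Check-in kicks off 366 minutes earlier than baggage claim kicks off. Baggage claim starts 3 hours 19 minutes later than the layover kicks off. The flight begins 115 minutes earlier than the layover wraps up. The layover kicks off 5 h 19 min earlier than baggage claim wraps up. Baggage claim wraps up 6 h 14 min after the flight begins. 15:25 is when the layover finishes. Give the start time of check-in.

11:38

The flight starts at 15:25 − 115 min = 13:30.
Baggage claim ends at 13:30 + 374 min = 19:44.
The layover starts at 19:44 − 319 min = 14:25.
Baggage claim starts at 14:25 + 199 min = 17:44.
Check-in starts at 17:44 − 366 min = 11:38.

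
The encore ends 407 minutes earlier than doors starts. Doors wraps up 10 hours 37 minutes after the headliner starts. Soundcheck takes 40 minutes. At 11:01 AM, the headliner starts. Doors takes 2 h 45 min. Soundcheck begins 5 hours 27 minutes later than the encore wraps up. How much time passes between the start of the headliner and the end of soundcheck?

Doors ends at 11:01 AM + 637 min = 9:38 PM.
Doors starts at 9:38 PM − 165 min = 6:53 PM.
The encore ends at 6:53 PM − 407 min = 12:06 PM.
Soundcheck starts at 12:06 PM + 327 min = 5:33 PM.
Soundcheck ends at 5:33 PM + 40 min = 6:13 PM.
From 11:01 AM to 6:13 PM is 7 hours 12 minutes.

7 hours 12 minutes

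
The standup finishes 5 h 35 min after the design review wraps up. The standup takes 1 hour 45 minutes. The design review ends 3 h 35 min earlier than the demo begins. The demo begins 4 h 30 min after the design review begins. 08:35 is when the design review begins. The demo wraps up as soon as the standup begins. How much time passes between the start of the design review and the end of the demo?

The demo starts at 08:35 + 270 min = 13:05.
The design review ends at 13:05 − 215 min = 09:30.
The standup ends at 09:30 + 335 min = 15:05.
The standup starts at 15:05 − 105 min = 13:20.
So the demo ends at 13:20.
From 08:35 to 13:20 is 4 h 45 min.

4 h 45 min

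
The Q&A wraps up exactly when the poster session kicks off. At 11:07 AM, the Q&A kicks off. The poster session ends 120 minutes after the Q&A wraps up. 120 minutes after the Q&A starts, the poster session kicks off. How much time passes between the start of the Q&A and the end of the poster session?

240 minutes

The poster session starts at 11:07 AM + 120 min = 1:07 PM.
So the Q&A ends at 1:07 PM.
The poster session ends at 1:07 PM + 120 min = 3:07 PM.
From 11:07 AM to 3:07 PM is 240 minutes.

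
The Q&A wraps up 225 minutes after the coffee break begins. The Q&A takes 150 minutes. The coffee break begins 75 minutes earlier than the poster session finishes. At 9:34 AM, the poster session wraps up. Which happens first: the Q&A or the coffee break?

The coffee break starts at 9:34 AM − 75 min = 8:19 AM.
The Q&A ends at 8:19 AM + 225 min = 12:04 PM.
The Q&A starts at 12:04 PM − 150 min = 9:34 AM.
The Q&A starts at 9:34 AM and the coffee break starts at 8:19 AM, so the coffee break is first.

the coffee break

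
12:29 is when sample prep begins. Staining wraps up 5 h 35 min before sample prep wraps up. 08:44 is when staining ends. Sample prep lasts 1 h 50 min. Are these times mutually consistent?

Yes

Sample prep ends at 12:29 + 110 min = 14:19.
Staining ends at 14:19 − 335 min = 08:44.
That matches the stated 08:44, so the schedule is consistent.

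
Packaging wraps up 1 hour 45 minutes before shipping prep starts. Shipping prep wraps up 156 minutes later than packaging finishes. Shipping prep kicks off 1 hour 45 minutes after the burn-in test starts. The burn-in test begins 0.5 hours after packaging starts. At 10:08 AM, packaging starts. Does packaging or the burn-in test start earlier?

packaging

The burn-in test starts at 10:08 AM + 30 min = 10:38 AM.
Packaging starts at 10:08 AM and the burn-in test starts at 10:38 AM, so packaging is first.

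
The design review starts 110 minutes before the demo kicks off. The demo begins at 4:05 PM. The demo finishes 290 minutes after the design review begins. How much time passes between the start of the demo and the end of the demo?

3 hours

The design review starts at 4:05 PM − 110 min = 2:15 PM.
The demo ends at 2:15 PM + 290 min = 7:05 PM.
From 4:05 PM to 7:05 PM is 3 hours.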